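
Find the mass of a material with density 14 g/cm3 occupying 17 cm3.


Using mass = density * volume
Density = 14 g/cm3
Volume = 17 cm3
Mass = 14 * 17
= 238 g

238


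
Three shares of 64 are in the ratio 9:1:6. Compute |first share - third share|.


Total parts = 9 + 1 + 6 = 16
Value per part = 64 / 16 = 4
Shares: 9*4=36, 1*4=4, 6*4=24
First share = 36, third share = 24
Difference = |36 - 24| = 12

12


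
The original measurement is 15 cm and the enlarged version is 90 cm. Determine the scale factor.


Original length = 15 cm
Scaled length = 90 cm
Scale factor = 90 / 15
= 6

6


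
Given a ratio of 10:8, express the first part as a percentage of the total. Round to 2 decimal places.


Total parts = 10 + 8 = 18
First part fraction = 10/18
Percentage = (10/18) * 100
= 0.555556 * 100
= 55.56%

55.56


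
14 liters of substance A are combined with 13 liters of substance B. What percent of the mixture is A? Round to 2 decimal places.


Volume of A = 14 L
Volume of B = 13 L
Total volume = 14 + 13 = 27 L
Percentage of A = (14/27) * 100
= 51.85%

51.85


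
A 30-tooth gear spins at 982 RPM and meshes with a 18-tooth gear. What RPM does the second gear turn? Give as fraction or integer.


Gear ratio: teeth_A * RPM_A = teeth_B * RPM_B
30 * 982 = 18 * RPM_B
29460 = 18 * RPM_B
RPM_B = 29460 / 18
RPM_B = 4910/3

4910/3


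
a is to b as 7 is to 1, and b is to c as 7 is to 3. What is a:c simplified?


Given a:b = 7:1 and b:c = 7:3
Make b consistent. Multiply first ratio by 7: a:b = 49:7
Multiply second ratio by 1: b:c = 7:3
Now b = 7 in both, so a:b:c = 49:7:3
Therefore a:c = 49:3
Simplify by GCD: a:c = 49:3

49:3


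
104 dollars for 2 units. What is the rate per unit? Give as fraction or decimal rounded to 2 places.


Total dollars = 104
Number of units = 2
Unit rate = 104 / 2
= 52 dollars per unit

52


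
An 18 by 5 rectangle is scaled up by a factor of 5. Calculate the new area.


Original dimensions: 18 x 5
Enlargement factor = 5
New width = 18 * 5 = 90
New height = 5 * 5 = 25
New area = 90 * 25 = 2250

2250


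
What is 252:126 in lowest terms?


Find GCD(252, 126)
GCD = 126
Divide both by 126: 252/126 = 2, 126/126 = 1
Simplified ratio = 2:1

2:1


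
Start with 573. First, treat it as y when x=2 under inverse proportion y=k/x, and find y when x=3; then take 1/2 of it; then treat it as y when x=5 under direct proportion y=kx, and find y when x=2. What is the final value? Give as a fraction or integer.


Start with 573.
Step 1: Inverse prop: k = (573)*2; new y = k/3 = 573*2/3 = 382
Step 2: Take 1/2: 382 * 1/2 = 191
Step 3: Direct prop: k = (191)/5; new y = k*2 = 191*2/5 = 382/5
Final result = 382/5

382/5


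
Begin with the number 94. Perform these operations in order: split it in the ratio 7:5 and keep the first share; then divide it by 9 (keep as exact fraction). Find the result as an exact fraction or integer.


Start with 94.
Step 1: Split 7:5, first share = 94 * 7/12 = 329/6
Step 2: Divide by 9: 329/6 / 9 = 329/54
Final result = 329/54

329/54


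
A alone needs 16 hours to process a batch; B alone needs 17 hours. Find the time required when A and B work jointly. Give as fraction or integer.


Rate of A = 1/16 job per hour
Rate of B = 1/17 job per hour
Combined rate = 1/16 + 1/17
Find common denominator: (17 + 16)/(16*17) = 33/272
Combined rate = 33/272 job per hour
Time together = 1 / (33/272) = 272/33 hours

272/33


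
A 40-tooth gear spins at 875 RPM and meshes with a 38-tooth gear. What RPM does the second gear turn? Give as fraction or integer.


Gear ratio: teeth_A * RPM_A = teeth_B * RPM_B
40 * 875 = 38 * RPM_B
35000 = 38 * RPM_B
RPM_B = 35000 / 38
RPM_B = 17500/19

17500/19


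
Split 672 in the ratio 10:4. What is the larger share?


Total parts = 10 + 4 = 14
Value per part = 672 / 14 = 48
First share = 10 * 48 = 480
Second share = 4 * 48 = 192
Larger share = 480

480


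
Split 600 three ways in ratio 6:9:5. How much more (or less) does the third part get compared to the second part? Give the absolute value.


Total parts = 6 + 9 + 5 = 20
Value per part = 600 / 20 = 30
Shares: 6*30=180, 9*30=270, 5*30=150
Third share = 150, second share = 270
Difference = |150 - 270| = 120

120


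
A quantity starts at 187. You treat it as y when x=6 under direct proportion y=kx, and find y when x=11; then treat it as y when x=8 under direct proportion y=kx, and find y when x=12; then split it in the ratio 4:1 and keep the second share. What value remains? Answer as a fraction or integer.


Start with 187.
Step 1: Direct prop: k = (187)/6; new y = k*11 = 187*11/6 = 2057/6
Step 2: Direct prop: k = (2057/6)/8; new y = k*12 = 2057/6*12/8 = 2057/4
Step 3: Split 4:1, second share = 2057/4 * 1/5 = 2057/20
Final result = 2057/20

2057/20


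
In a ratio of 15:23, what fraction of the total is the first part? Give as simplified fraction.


Total parts = 15 + 23 = 38
First part fraction = 15/38
Simplify: 15/38 = 15/38

15/38


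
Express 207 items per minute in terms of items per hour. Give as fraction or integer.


Converting from per minute to per hour
Rate = 207 items per minute
Multiply by 60: 207 * 60
= 12420 items per hour

12420


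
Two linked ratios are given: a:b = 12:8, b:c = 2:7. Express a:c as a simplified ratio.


Given a:b = 12:8 and b:c = 2:7
Make b consistent. Multiply first ratio by 2: a:b = 24:16
Multiply second ratio by 8: b:c = 16:56
Now b = 16 in both, so a:b:c = 24:16:56
Therefore a:c = 24:56
Simplify by GCD: a:c = 3:7

3:7


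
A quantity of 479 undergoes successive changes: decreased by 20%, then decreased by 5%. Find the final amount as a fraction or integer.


Start: 479
Step 1: decrease by 20% => multiply by 80/100
  479 * 80/100 = 1916/5
Step 2: decrease by 5% => multiply by 95/100
  1916/5 * 95/100 = 9101/25
Final value = 9101/25

9101/25


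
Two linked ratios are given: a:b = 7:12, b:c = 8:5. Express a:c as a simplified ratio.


Given a:b = 7:12 and b:c = 8:5
Make b consistent. Multiply first ratio by 8: a:b = 56:96
Multiply second ratio by 12: b:c = 96:60
Now b = 96 in both, so a:b:c = 56:96:60
Therefore a:c = 56:60
Simplify by GCD: a:c = 14:15

14:15


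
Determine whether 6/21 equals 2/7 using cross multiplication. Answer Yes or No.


Cross multiply to check 6/21 = 2/7
Left cross product: 6 * 7 = 42
Right cross product: 21 * 2 = 42
42 = 42
Equal, so proportions match => Yes

Yes


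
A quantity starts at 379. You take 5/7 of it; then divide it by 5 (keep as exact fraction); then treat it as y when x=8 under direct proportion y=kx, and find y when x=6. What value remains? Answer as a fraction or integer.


Start with 379.
Step 1: Take 5/7: 379 * 5/7 = 1895/7
Step 2: Divide by 5: 1895/7 / 5 = 379/7
Step 3: Direct prop: k = (379/7)/8; new y = k*6 = 379/7*6/8 = 1137/28
Final result = 1137/28

1137/28


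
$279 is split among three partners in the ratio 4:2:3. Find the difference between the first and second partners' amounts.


Total parts = 4 + 2 + 3 = 9
Value per part = 279 / 9 = 31
Shares: 4*31=124, 2*31=62, 3*31=93
First share = 124, second share = 62
Difference = |124 - 62| = 62

62


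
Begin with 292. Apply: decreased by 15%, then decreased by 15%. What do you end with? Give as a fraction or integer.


Start: 292
Step 1: decrease by 15% => multiply by 85/100
  292 * 85/100 = 1241/5
Step 2: decrease by 15% => multiply by 85/100
  1241/5 * 85/100 = 21097/100
Final value = 21097/100

21097/100


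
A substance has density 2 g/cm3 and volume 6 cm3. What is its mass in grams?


Using mass = density * volume
Density = 2 g/cm3
Volume = 6 cm3
Mass = 2 * 6
= 12 g

12


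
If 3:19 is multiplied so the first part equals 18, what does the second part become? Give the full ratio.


Original ratio: 3:19
First term target: 18
Scale factor = 18 / 3 = 6
Multiply second term: 19 * 6 = 114
Equivalent ratio = 18:114

18:114


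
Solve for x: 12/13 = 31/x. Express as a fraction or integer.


Setting up: 12/13 = 31/x
Cross multiply: 12 * x = 13 * 31
12x = 403
x = 403/12
x = 403/12

403/12


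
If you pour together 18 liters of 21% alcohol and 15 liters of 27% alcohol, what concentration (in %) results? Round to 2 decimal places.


Solute in mixture 1 = 21% of 18 L = 18*21/100 = 189/50 L
Solute in mixture 2 = 27% of 15 L = 15*27/100 = 81/20 L
Total solute = 189/50 + 81/20 = 783/100 L
Total volume = 18 + 15 = 33 L
Final concentration = 783/100/33 * 100 = 23.73%

23.73


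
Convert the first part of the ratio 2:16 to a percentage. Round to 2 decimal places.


Total parts = 2 + 16 = 18
First part fraction = 2/18
Percentage = (2/18) * 100
= 0.111111 * 100
= 11.11%

11.11


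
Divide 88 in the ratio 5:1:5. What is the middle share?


Ratio = 5:1:5
Total parts = 5 + 1 + 5 = 11
Value per part = 88 / 11 = 8
First share = 5 * 8 = 40
Middle share = 1 * 8 = 8
Third share = 5 * 8 = 40

8


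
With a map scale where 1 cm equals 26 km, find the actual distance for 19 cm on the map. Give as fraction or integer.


Map scale: 1 cm = 26 km
Measured distance on map = 19 cm
Set up proportion: 19 * 26 / 1
= 494 / 1
= 494 km

494


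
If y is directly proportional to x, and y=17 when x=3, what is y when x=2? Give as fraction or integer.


Direct proportion: y = kx
Find k: k = 17/3 = 17/3
Compute y at x=2: y = 17/3 * 2
y = 34/3

34/3


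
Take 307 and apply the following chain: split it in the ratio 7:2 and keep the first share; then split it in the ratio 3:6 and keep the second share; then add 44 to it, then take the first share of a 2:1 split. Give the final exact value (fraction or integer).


Start with 307.
Step 1: Split 7:2, first share = 307 * 7/9 = 2149/9
Step 2: Split 3:6, second share = 2149/9 * 6/9 = 4298/27
Step 3: Add 44: 4298/27+44=5486/27; split 2:1 first = 5486/27*2/3 = 10972/81
Final result = 10972/81

10972/81


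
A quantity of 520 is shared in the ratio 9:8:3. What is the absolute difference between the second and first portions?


Total parts = 9 + 8 + 3 = 20
Value per part = 520 / 20 = 26
Shares: 9*26=234, 8*26=208, 3*26=78
Second share = 208, first share = 234
Difference = |208 - 234| = 26

26


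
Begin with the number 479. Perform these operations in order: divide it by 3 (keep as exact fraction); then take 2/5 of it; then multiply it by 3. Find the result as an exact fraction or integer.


Start with 479.
Step 1: Divide by 3: 479 / 3 = 479/3
Step 2: Take 2/5: 479/3 * 2/5 = 958/15
Step 3: Multiply by 3: 958/15 * 3 = 958/5
Final result = 958/5

958/5


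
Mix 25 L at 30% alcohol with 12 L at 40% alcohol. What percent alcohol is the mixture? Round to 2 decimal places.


Solute in mixture 1 = 30% of 25 L = 25*30/100 = 15/2 L
Solute in mixture 2 = 40% of 12 L = 12*40/100 = 24/5 L
Total solute = 15/2 + 24/5 = 123/10 L
Total volume = 25 + 12 = 37 L
Final concentration = 123/10/37 * 100 = 33.24%

33.24


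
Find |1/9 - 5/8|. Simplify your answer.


Simplify: 1/9 = 1/9 and 5/8 = 5/8
Find common denominator: LCD = 72
Convert: 8/72 and 45/72
Difference = |8 - 45|/72 = 37/72
Simplified = 37/72

37/72


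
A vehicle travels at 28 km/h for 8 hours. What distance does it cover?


Using distance = speed * time
Speed = 28 km/h
Time = 8 hours
Distance = 28 * 8
= 224 km

224


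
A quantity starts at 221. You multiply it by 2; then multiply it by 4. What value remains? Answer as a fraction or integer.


Start with 221.
Step 1: Multiply by 2: 221 * 2 = 442
Step 2: Multiply by 4: 442 * 4 = 1768
Final result = 1768

1768


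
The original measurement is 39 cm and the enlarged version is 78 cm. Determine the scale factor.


Original length = 39 cm
Scaled length = 78 cm
Scale factor = 78 / 39
= 2

2


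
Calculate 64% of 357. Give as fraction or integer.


Compute 64% of 357
Convert percentage: 64% = 64/100
Multiply: 357 * 64/100
= 22848/100
= 5712/25

5712/25


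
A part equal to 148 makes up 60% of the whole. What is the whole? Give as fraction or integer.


Given: 148 is 60% of the whole
Set up: 148 = 60/100 * whole
whole = 148 * 100 / 60
whole = 14800 / 60
whole = 740/3

740/3


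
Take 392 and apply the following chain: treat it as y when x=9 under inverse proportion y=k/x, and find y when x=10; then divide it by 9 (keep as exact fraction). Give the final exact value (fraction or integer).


Start with 392.
Step 1: Inverse prop: k = (392)*9; new y = k/10 = 392*9/10 = 1764/5
Step 2: Divide by 9: 1764/5 / 9 = 196/5
Final result = 196/5

196/5


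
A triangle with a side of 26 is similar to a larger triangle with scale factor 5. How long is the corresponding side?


Similar triangles have proportional sides
Scale factor = 5
Smaller side = 26
Corresponding larger side = 26 * 5
= 130

130


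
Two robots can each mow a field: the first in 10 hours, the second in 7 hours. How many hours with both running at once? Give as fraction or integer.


Rate of A = 1/10 job per hour
Rate of B = 1/7 job per hour
Combined rate = 1/10 + 1/7
Find common denominator: (7 + 10)/(10*7) = 17/70
Combined rate = 17/70 job per hour
Time together = 1 / (17/70) = 70/17 hours

70/17


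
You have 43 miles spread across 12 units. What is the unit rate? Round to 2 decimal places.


Total miles = 43
Number of units = 12
Unit rate = 43 / 12
= 3.58 miles per unit

3.58


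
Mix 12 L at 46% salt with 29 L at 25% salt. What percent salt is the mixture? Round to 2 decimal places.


Solute in mixture 1 = 46% of 12 L = 12*46/100 = 138/25 L
Solute in mixture 2 = 25% of 29 L = 29*25/100 = 29/4 L
Total solute = 138/25 + 29/4 = 1277/100 L
Total volume = 12 + 29 = 41 L
Final concentration = 1277/100/41 * 100 = 31.15%

31.15


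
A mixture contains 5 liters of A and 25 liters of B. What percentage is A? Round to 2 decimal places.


Volume of A = 5 L
Volume of B = 25 L
Total volume = 5 + 25 = 30 L
Percentage of A = (5/30) * 100
= 16.67%

16.67


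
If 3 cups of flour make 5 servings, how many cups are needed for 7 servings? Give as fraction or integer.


Original: 3 cups for 5 servings
Target servings = 7
Scaling factor = 7/5
New amount = 3 * 7/5
= 21/5
= 21/5 cups

21/5


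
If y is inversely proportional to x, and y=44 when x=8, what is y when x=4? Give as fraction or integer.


Inverse proportion: y = k/x
Find k: k = 8 * 44 = 352
Compute y at x=4: y = 352/4
y = 88

88


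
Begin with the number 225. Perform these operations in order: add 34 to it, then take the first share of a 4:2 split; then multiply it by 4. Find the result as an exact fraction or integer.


Start with 225.
Step 1: Add 34: 225+34=259; split 4:2 first = 259*4/6 = 518/3
Step 2: Multiply by 4: 518/3 * 4 = 2072/3
Final result = 2072/3

2072/3


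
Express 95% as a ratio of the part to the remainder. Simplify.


Part = 95%, Remainder = 5%
Ratio = 95:5
GCD(95, 5) = 5
Simplify: 19:1 = 19:1

19:1


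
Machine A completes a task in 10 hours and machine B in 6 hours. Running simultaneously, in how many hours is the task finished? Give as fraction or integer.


Rate of A = 1/10 job per hour
Rate of B = 1/6 job per hour
Combined rate = 1/10 + 1/6
Find common denominator: (6 + 10)/(10*6) = 16/60
Combined rate = 4/15 job per hour
Time together = 1 / (4/15) = 15/4 hours

15/4


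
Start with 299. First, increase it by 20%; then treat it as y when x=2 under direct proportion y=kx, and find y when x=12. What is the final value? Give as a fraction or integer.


Start with 299.
Step 1: Increase by 20%: 299 * 120/100 = 1794/5
Step 2: Direct prop: k = (1794/5)/2; new y = k*12 = 1794/5*12/2 = 10764/5
Final result = 10764/5

10764/5


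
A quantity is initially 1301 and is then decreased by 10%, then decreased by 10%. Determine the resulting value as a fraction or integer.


Start: 1301
Step 1: decrease by 10% => multiply by 90/100
  1301 * 90/100 = 11709/10
Step 2: decrease by 10% => multiply by 90/100
  11709/10 * 90/100 = 105381/100
Final value = 105381/100

105381/100


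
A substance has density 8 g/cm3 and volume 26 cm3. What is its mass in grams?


Using mass = density * volume
Density = 8 g/cm3
Volume = 26 cm3
Mass = 8 * 26
= 208 g

208


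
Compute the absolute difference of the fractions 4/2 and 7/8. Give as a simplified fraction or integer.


Simplify: 4/2 = 2 and 7/8 = 7/8
Find common denominator: LCD = 8
Convert: 16/8 and 7/8
Difference = |16 - 7|/8 = 9/8
Simplified = 9/8

9/8


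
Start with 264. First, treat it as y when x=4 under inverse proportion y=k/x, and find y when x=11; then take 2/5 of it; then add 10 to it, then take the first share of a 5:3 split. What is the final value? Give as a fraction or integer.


Start with 264.
Step 1: Inverse prop: k = (264)*4; new y = k/11 = 264*4/11 = 96
Step 2: Take 2/5: 96 * 2/5 = 192/5
Step 3: Add 10: 192/5+10=242/5; split 5:3 first = 242/5*5/8 = 121/4
Final result = 121/4

121/4


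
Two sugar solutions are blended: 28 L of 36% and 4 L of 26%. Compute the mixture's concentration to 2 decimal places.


Solute in mixture 1 = 36% of 28 L = 28*36/100 = 252/25 L
Solute in mixture 2 = 26% of 4 L = 4*26/100 = 26/25 L
Total solute = 252/25 + 26/25 = 278/25 L
Total volume = 28 + 4 = 32 L
Final concentration = 278/25/32 * 100 = 34.75%

34.75


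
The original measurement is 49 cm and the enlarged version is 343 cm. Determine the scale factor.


Original length = 49 cm
Scaled length = 343 cm
Scale factor = 343 / 49
= 7

7


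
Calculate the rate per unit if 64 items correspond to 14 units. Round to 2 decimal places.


Total items = 64
Number of units = 14
Unit rate = 64 / 14
= 4.57 items per unit

4.57


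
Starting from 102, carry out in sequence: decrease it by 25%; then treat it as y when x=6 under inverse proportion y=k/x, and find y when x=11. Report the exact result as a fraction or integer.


Start with 102.
Step 1: Decrease by 25%: 102 * 75/100 = 153/2
Step 2: Inverse prop: k = (153/2)*6; new y = k/11 = 153/2*6/11 = 459/11
Final result = 459/11

459/11


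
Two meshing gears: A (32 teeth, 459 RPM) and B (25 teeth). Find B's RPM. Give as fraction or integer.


Gear ratio: teeth_A * RPM_A = teeth_B * RPM_B
32 * 459 = 25 * RPM_B
14688 = 25 * RPM_B
RPM_B = 14688 / 25
RPM_B = 14688/25

14688/25


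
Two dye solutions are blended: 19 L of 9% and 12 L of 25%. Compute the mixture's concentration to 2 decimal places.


Solute in mixture 1 = 9% of 19 L = 19*9/100 = 171/100 L
Solute in mixture 2 = 25% of 12 L = 12*25/100 = 3 L
Total solute = 171/100 + 3 = 471/100 L
Total volume = 19 + 12 = 31 L
Final concentration = 471/100/31 * 100 = 15.19%

15.19


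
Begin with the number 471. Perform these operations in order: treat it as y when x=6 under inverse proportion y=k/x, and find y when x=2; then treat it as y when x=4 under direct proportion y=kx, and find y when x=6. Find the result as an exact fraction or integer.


Start with 471.
Step 1: Inverse prop: k = (471)*6; new y = k/2 = 471*6/2 = 1413
Step 2: Direct prop: k = (1413)/4; new y = k*6 = 1413*6/4 = 4239/2
Final result = 4239/2

4239/2


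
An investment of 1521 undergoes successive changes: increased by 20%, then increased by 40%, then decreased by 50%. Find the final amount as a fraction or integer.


Start: 1521
Step 1: increase by 20% => multiply by 120/100
  1521 * 120/100 = 9126/5
Step 2: increase by 40% => multiply by 140/100
  9126/5 * 140/100 = 63882/25
Step 3: decrease by 50% => multiply by 50/100
  63882/25 * 50/100 = 31941/25
Final value = 31941/25

31941/25


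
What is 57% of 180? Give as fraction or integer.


Compute 57% of 180
Convert percentage: 57% = 57/100
Multiply: 180 * 57/100
= 10260/100
= 513/5

513/5


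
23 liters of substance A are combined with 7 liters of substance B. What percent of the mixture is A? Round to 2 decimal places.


Volume of A = 23 L
Volume of B = 7 L
Total volume = 23 + 7 = 30 L
Percentage of A = (23/30) * 100
= 76.67%

76.67


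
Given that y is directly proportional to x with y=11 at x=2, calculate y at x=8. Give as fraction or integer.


Direct proportion: y = kx
Find k: k = 11/2 = 11/2
Compute y at x=8: y = 11/2 * 8
y = 44

44


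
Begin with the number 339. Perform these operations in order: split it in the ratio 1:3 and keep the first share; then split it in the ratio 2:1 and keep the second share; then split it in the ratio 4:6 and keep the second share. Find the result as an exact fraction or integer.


Start with 339.
Step 1: Split 1:3, first share = 339 * 1/4 = 339/4
Step 2: Split 2:1, second share = 339/4 * 1/3 = 113/4
Step 3: Split 4:6, second share = 113/4 * 6/10 = 339/20
Final result = 339/20

339/20


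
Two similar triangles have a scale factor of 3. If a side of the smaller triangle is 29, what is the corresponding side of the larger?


Similar triangles have proportional sides
Scale factor = 3
Smaller side = 29
Corresponding larger side = 29 * 3
= 87

87


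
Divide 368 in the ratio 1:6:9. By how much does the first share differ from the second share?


Total parts = 1 + 6 + 9 = 16
Value per part = 368 / 16 = 23
Shares: 1*23=23, 6*23=138, 9*23=207
First share = 23, second share = 138
Difference = |23 - 138| = 115

115


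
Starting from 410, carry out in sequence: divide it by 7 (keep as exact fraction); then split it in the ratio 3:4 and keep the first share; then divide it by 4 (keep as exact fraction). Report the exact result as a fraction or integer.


Start with 410.
Step 1: Divide by 7: 410 / 7 = 410/7
Step 2: Split 3:4, first share = 410/7 * 3/7 = 1230/49
Step 3: Divide by 4: 1230/49 / 4 = 615/98
Final result = 615/98

615/98


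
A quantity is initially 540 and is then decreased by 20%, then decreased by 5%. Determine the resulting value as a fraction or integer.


Start: 540
Step 1: decrease by 20% => multiply by 80/100
  540 * 80/100 = 432
Step 2: decrease by 5% => multiply by 95/100
  432 * 95/100 = 2052/5
Final value = 2052/5

2052/5


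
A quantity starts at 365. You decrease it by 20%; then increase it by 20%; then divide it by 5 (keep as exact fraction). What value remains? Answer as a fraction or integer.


Start with 365.
Step 1: Decrease by 20%: 365 * 80/100 = 292
Step 2: Increase by 20%: 292 * 120/100 = 1752/5
Step 3: Divide by 5: 1752/5 / 5 = 1752/25
Final result = 1752/25

1752/25


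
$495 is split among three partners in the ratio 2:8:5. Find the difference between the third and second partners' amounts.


Total parts = 2 + 8 + 5 = 15
Value per part = 495 / 15 = 33
Shares: 2*33=66, 8*33=264, 5*33=165
Third share = 165, second share = 264
Difference = |165 - 264| = 99

99


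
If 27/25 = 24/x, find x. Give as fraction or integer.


Setting up: 27/25 = 24/x
Cross multiply: 27 * x = 25 * 24
27x = 600
x = 600/27
x = 200/9

200/9


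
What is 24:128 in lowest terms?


Find GCD(24, 128)
GCD = 8
Divide both by 8: 24/8 = 3, 128/8 = 16
Simplified ratio = 3:16

3:16


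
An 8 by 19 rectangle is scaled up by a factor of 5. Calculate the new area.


Original dimensions: 8 x 19
Enlargement factor = 5
New width = 8 * 5 = 40
New height = 19 * 5 = 95
New area = 40 * 95 = 3800

3800


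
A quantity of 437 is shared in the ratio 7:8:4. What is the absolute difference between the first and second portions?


Total parts = 7 + 8 + 4 = 19
Value per part = 437 / 19 = 23
Shares: 7*23=161, 8*23=184, 4*23=92
First share = 161, second share = 184
Difference = |161 - 184| = 23

23


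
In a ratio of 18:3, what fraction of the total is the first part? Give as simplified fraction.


Total parts = 18 + 3 = 21
First part fraction = 18/21
Simplify: 18/21 = 6/7

6/7


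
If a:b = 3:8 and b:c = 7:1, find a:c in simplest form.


Given a:b = 3:8 and b:c = 7:1
Make b consistent. Multiply first ratio by 7: a:b = 21:56
Multiply second ratio by 8: b:c = 56:8
Now b = 56 in both, so a:b:c = 21:56:8
Therefore a:c = 21:8
Simplify by GCD: a:c = 21:8

21:8


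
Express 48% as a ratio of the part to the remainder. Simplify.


Part = 48%, Remainder = 52%
Ratio = 48:52
GCD(48, 52) = 4
Simplify: 12:13 = 12:13

12:13


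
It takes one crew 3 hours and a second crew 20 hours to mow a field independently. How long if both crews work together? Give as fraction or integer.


Rate of A = 1/3 job per hour
Rate of B = 1/20 job per hour
Combined rate = 1/3 + 1/20
Find common denominator: (20 + 3)/(3*20) = 23/60
Combined rate = 23/60 job per hour
Time together = 1 / (23/60) = 60/23 hours

60/23


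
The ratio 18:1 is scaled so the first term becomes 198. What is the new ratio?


Original ratio: 18:1
First term target: 198
Scale factor = 198 / 18 = 11
Multiply second term: 1 * 11 = 11
Equivalent ratio = 198:11

198:11


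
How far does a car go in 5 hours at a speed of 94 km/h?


Using distance = speed * time
Speed = 94 km/h
Time = 5 hours
Distance = 94 * 5
= 470 km

470


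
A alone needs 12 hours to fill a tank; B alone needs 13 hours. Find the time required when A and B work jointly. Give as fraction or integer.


Rate of A = 1/12 job per hour
Rate of B = 1/13 job per hour
Combined rate = 1/12 + 1/13
Find common denominator: (13 + 12)/(12*13) = 25/156
Combined rate = 25/156 job per hour
Time together = 1 / (25/156) = 156/25 hours

156/25


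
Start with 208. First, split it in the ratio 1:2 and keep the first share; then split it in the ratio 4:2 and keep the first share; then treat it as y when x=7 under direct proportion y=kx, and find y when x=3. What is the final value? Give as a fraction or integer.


Start with 208.
Step 1: Split 1:2, first share = 208 * 1/3 = 208/3
Step 2: Split 4:2, first share = 208/3 * 4/6 = 416/9
Step 3: Direct prop: k = (416/9)/7; new y = k*3 = 416/9*3/7 = 416/21
Final result = 416/21

416/21


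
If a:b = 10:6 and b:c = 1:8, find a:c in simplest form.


Given a:b = 10:6 and b:c = 1:8
Make b consistent. Multiply first ratio by 1: a:b = 10:6
Multiply second ratio by 6: b:c = 6:48
Now b = 6 in both, so a:b:c = 10:6:48
Therefore a:c = 10:48
Simplify by GCD: a:c = 5:24

5:24


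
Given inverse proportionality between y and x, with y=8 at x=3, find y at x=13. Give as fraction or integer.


Inverse proportion: y = k/x
Find k: k = 3 * 8 = 24
Compute y at x=13: y = 24/13
y = 24/13

24/13


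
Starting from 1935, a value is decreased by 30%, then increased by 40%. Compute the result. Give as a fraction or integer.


Start: 1935
Step 1: decrease by 30% => multiply by 70/100
  1935 * 70/100 = 2709/2
Step 2: increase by 40% => multiply by 140/100
  2709/2 * 140/100 = 18963/10
Final value = 18963/10

18963/10


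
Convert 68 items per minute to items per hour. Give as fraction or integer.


Converting from per minute to per hour
Rate = 68 items per minute
Multiply by 60: 68 * 60
= 4080 items per hour

4080


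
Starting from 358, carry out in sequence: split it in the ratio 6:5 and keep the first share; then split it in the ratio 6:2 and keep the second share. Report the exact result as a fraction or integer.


Start with 358.
Step 1: Split 6:5, first share = 358 * 6/11 = 2148/11
Step 2: Split 6:2, second share = 2148/11 * 2/8 = 537/11
Final result = 537/11

537/11


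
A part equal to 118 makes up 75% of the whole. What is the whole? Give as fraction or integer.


Given: 118 is 75% of the whole
Set up: 118 = 75/100 * whole
whole = 118 * 100 / 75
whole = 11800 / 75
whole = 472/3

472/3


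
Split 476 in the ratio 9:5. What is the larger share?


Total parts = 9 + 5 = 14
Value per part = 476 / 14 = 34
First share = 9 * 34 = 306
Second share = 5 * 34 = 170
Larger share = 306

306


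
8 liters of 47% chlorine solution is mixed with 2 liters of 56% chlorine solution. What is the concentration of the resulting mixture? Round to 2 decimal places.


Solute in mixture 1 = 47% of 8 L = 8*47/100 = 94/25 L
Solute in mixture 2 = 56% of 2 L = 2*56/100 = 28/25 L
Total solute = 94/25 + 28/25 = 122/25 L
Total volume = 8 + 2 = 10 L
Final concentration = 122/25/10 * 100 = 48.80%

48.80


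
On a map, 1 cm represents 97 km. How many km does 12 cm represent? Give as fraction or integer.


Map scale: 1 cm = 97 km
Measured distance on map = 12 cm
Set up proportion: 12 * 97 / 1
= 1164 / 1
= 1164 km

1164


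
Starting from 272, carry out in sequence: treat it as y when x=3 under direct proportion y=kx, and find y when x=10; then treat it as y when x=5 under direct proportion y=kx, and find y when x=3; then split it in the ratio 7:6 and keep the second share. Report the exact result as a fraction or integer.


Start with 272.
Step 1: Direct prop: k = (272)/3; new y = k*10 = 272*10/3 = 2720/3
Step 2: Direct prop: k = (2720/3)/5; new y = k*3 = 2720/3*3/5 = 544
Step 3: Split 7:6, second share = 544 * 6/13 = 3264/13
Final result = 3264/13

3264/13


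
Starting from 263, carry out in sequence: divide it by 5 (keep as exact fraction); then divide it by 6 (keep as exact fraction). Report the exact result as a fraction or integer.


Start with 263.
Step 1: Divide by 5: 263 / 5 = 263/5
Step 2: Divide by 6: 263/5 / 6 = 263/30
Final result = 263/30

263/30


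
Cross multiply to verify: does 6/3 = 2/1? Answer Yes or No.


Cross multiply to check 6/3 = 2/1
Left cross product: 6 * 1 = 6
Right cross product: 3 * 2 = 6
6 = 6
Equal, so proportions match => Yes

Yes


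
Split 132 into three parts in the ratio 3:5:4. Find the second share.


Ratio = 3:5:4
Total parts = 3 + 5 + 4 = 12
Value per part = 132 / 12 = 11
First share = 3 * 11 = 33
Middle share = 5 * 11 = 55
Third share = 4 * 11 = 44

55


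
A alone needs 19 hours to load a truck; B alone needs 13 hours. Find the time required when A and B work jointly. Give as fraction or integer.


Rate of A = 1/19 job per hour
Rate of B = 1/13 job per hour
Combined rate = 1/19 + 1/13
Find common denominator: (13 + 19)/(19*13) = 32/247
Combined rate = 32/247 job per hour
Time together = 1 / (32/247) = 247/32 hours

247/32


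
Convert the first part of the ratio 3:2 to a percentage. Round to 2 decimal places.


Total parts = 3 + 2 = 5
First part fraction = 3/5
Percentage = (3/5) * 100
= 0.6 * 100
= 60.00%

60.00


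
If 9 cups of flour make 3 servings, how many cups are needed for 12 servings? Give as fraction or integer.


Original: 9 cups for 3 servings
Target servings = 12
Scaling factor = 12/3
New amount = 9 * 12/3
= 108/3
= 36 cups

36


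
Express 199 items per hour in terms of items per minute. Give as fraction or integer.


Converting from per hour to per minute
Rate = 199 items per hour
Divide by 60: 199/60
= 199/60 items per minute

199/60


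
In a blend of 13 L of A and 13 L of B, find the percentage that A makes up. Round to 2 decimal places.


Volume of A = 13 L
Volume of B = 13 L
Total volume = 13 + 13 = 26 L
Percentage of A = (13/26) * 100
= 50.00%

50.00


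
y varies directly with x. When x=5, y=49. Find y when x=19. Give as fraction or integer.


Direct proportion: y = kx
Find k: k = 49/5 = 49/5
Compute y at x=19: y = 49/5 * 19
y = 931/5

931/5


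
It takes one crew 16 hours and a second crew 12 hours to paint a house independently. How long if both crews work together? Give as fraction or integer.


Rate of A = 1/16 job per hour
Rate of B = 1/12 job per hour
Combined rate = 1/16 + 1/12
Find common denominator: (12 + 16)/(16*12) = 28/192
Combined rate = 7/48 job per hour
Time together = 1 / (7/48) = 48/7 hours

48/7


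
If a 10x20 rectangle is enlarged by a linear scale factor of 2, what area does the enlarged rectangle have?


Original dimensions: 10 x 20
Enlargement factor = 2
New width = 10 * 2 = 20
New height = 20 * 2 = 40
New area = 20 * 40 = 800

800


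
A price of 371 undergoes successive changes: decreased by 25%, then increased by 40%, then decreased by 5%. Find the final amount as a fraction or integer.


Start: 371
Step 1: decrease by 25% => multiply by 75/100
  371 * 75/100 = 1113/4
Step 2: increase by 40% => multiply by 140/100
  1113/4 * 140/100 = 7791/20
Step 3: decrease by 5% => multiply by 95/100
  7791/20 * 95/100 = 148029/400
Final value = 148029/400

148029/400


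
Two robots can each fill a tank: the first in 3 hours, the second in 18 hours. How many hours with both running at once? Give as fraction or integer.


Rate of A = 1/3 job per hour
Rate of B = 1/18 job per hour
Combined rate = 1/3 + 1/18
Find common denominator: (18 + 3)/(3*18) = 21/54
Combined rate = 7/18 job per hour
Time together = 1 / (7/18) = 18/7 hours

18/7


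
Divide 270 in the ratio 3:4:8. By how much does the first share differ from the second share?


Total parts = 3 + 4 + 8 = 15
Value per part = 270 / 15 = 18
Shares: 3*18=54, 4*18=72, 8*18=144
First share = 54, second share = 72
Difference = |54 - 72| = 18

18


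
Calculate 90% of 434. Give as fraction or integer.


Compute 90% of 434
Convert percentage: 90% = 90/100
Multiply: 434 * 90/100
= 39060/100
= 1953/5

1953/5


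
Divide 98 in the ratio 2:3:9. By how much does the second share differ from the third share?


Total parts = 2 + 3 + 9 = 14
Value per part = 98 / 14 = 7
Shares: 2*7=14, 3*7=21, 9*7=63
Second share = 21, third share = 63
Difference = |21 - 63| = 42

42


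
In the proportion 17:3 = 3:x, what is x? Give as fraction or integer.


Setting up: 17/3 = 3/x
Cross multiply: 17 * x = 3 * 3
17x = 9
x = 9/17
x = 9/17

9/17


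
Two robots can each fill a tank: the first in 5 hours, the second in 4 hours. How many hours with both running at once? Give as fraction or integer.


Rate of A = 1/5 job per hour
Rate of B = 1/4 job per hour
Combined rate = 1/5 + 1/4
Find common denominator: (4 + 5)/(5*4) = 9/20
Combined rate = 9/20 job per hour
Time together = 1 / (9/20) = 20/9 hours

20/9


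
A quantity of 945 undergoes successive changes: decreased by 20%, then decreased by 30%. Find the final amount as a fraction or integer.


Start: 945
Step 1: decrease by 20% => multiply by 80/100
  945 * 80/100 = 756
Step 2: decrease by 30% => multiply by 70/100
  756 * 70/100 = 2646/5
Final value = 2646/5

2646/5


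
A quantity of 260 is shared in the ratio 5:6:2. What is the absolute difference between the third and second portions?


Total parts = 5 + 6 + 2 = 13
Value per part = 260 / 13 = 20
Shares: 5*20=100, 6*20=120, 2*20=40
Third share = 40, second share = 120
Difference = |40 - 120| = 80

80


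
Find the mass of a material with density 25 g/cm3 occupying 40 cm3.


Using mass = density * volume
Density = 25 g/cm3
Volume = 40 cm3
Mass = 25 * 40
= 1000 g

1000


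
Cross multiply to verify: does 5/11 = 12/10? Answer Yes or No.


Cross multiply to check 5/11 = 12/10
Left cross product: 5 * 10 = 50
Right cross product: 11 * 12 = 132
50 != 132
Not equal, so proportions differ => No

No


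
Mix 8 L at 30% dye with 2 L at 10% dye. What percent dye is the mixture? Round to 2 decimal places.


Solute in mixture 1 = 30% of 8 L = 8*30/100 = 12/5 L
Solute in mixture 2 = 10% of 2 L = 2*10/100 = 1/5 L
Total solute = 12/5 + 1/5 = 13/5 L
Total volume = 8 + 2 = 10 L
Final concentration = 13/5/10 * 100 = 26.00%

26.00


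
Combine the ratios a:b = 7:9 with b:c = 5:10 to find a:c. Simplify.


Given a:b = 7:9 and b:c = 5:10
Make b consistent. Multiply first ratio by 5: a:b = 35:45
Multiply second ratio by 9: b:c = 45:90
Now b = 45 in both, so a:b:c = 35:45:90
Therefore a:c = 35:90
Simplify by GCD: a:c = 7:18

7:18


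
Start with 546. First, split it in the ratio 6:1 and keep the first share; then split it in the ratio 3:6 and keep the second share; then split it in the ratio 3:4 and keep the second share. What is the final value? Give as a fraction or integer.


Start with 546.
Step 1: Split 6:1, first share = 546 * 6/7 = 468
Step 2: Split 3:6, second share = 468 * 6/9 = 312
Step 3: Split 3:4, second share = 312 * 4/7 = 1248/7
Final result = 1248/7

1248/7


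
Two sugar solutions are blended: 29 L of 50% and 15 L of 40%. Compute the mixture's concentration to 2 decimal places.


Solute in mixture 1 = 50% of 29 L = 29*50/100 = 29/2 L
Solute in mixture 2 = 40% of 15 L = 15*40/100 = 6 L
Total solute = 29/2 + 6 = 41/2 L
Total volume = 29 + 15 = 44 L
Final concentration = 41/2/44 * 100 = 46.59%

46.59


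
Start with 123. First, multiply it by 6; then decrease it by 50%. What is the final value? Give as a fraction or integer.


Start with 123.
Step 1: Multiply by 6: 123 * 6 = 738
Step 2: Decrease by 50%: 738 * 50/100 = 369
Final result = 369

369


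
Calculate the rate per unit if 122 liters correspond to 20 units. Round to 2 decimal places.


Total liters = 122
Number of units = 20
Unit rate = 122 / 20
= 6.10 liters per unit

6.10


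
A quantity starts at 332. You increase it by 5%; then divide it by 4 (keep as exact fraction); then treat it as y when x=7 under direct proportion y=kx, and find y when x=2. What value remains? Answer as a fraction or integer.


Start with 332.
Step 1: Increase by 5%: 332 * 105/100 = 1743/5
Step 2: Divide by 4: 1743/5 / 4 = 1743/20
Step 3: Direct prop: k = (1743/20)/7; new y = k*2 = 1743/20*2/7 = 249/10
Final result = 249/10

249/10


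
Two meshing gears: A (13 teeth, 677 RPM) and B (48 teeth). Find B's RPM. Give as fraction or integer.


Gear ratio: teeth_A * RPM_A = teeth_B * RPM_B
13 * 677 = 48 * RPM_B
8801 = 48 * RPM_B
RPM_B = 8801 / 48
RPM_B = 8801/48

8801/48


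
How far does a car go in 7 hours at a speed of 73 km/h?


Using distance = speed * time
Speed = 73 km/h
Time = 7 hours
Distance = 73 * 7
= 511 km

511


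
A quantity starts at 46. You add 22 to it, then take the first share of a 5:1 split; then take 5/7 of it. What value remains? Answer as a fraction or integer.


Start with 46.
Step 1: Add 22: 46+22=68; split 5:1 first = 68*5/6 = 170/3
Step 2: Take 5/7: 170/3 * 5/7 = 850/21
Final result = 850/21

850/21


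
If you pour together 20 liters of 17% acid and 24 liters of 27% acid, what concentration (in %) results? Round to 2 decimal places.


Solute in mixture 1 = 17% of 20 L = 20*17/100 = 17/5 L
Solute in mixture 2 = 27% of 24 L = 24*27/100 = 162/25 L
Total solute = 17/5 + 162/25 = 247/25 L
Total volume = 20 + 24 = 44 L
Final concentration = 247/25/44 * 100 = 22.45%

22.45


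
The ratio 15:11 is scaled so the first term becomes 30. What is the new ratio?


Original ratio: 15:11
First term target: 30
Scale factor = 30 / 15 = 2
Multiply second term: 11 * 2 = 22
Equivalent ratio = 30:22

30:22


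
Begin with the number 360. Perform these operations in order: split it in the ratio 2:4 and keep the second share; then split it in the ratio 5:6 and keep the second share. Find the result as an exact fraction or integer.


Start with 360.
Step 1: Split 2:4, second share = 360 * 4/6 = 240
Step 2: Split 5:6, second share = 240 * 6/11 = 1440/11
Final result = 1440/11

1440/11


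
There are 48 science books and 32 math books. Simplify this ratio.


Find GCD(48, 32)
GCD = 16
Divide both by 16: 48/16 = 3, 32/16 = 2
Simplified ratio = 3:2

3:2


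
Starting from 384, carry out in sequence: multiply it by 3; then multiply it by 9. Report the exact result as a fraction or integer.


Start with 384.
Step 1: Multiply by 3: 384 * 3 = 1152
Step 2: Multiply by 9: 1152 * 9 = 10368
Final result = 10368

10368


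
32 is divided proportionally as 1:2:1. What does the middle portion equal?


Ratio = 1:2:1
Total parts = 1 + 2 + 1 = 4
Value per part = 32 / 4 = 8
First share = 1 * 8 = 8
Middle share = 2 * 8 = 16
Third share = 1 * 8 = 8

16


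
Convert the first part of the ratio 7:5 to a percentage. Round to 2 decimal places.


Total parts = 7 + 5 = 12
First part fraction = 7/12
Percentage = (7/12) * 100
= 0.583333 * 100
= 58.33%

58.33


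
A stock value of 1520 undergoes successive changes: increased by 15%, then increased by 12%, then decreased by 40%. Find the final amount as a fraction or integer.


Start: 1520
Step 1: increase by 15% => multiply by 115/100
  1520 * 115/100 = 1748
Step 2: increase by 12% => multiply by 112/100
  1748 * 112/100 = 48944/25
Step 3: decrease by 40% => multiply by 60/100
  48944/25 * 60/100 = 146832/125
Final value = 146832/125

146832/125
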